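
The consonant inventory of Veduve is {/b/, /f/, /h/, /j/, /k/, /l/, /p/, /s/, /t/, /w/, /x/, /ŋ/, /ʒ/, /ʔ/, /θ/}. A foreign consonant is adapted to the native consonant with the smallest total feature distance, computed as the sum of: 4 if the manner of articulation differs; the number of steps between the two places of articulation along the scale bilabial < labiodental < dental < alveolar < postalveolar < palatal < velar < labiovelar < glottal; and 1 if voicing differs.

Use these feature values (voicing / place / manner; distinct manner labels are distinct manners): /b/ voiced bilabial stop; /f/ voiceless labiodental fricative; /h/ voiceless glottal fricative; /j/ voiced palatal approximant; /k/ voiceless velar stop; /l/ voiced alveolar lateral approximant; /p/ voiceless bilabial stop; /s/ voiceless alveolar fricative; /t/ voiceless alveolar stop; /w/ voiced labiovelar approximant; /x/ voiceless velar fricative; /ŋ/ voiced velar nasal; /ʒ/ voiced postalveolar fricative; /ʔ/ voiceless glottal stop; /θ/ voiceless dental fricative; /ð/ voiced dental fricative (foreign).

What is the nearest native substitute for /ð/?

θ

/θ/ is closest: same manner (fricative), place distance 0 (dental→dental), voicing differs (+1); total 1. Next closest is /f/ at distance 2.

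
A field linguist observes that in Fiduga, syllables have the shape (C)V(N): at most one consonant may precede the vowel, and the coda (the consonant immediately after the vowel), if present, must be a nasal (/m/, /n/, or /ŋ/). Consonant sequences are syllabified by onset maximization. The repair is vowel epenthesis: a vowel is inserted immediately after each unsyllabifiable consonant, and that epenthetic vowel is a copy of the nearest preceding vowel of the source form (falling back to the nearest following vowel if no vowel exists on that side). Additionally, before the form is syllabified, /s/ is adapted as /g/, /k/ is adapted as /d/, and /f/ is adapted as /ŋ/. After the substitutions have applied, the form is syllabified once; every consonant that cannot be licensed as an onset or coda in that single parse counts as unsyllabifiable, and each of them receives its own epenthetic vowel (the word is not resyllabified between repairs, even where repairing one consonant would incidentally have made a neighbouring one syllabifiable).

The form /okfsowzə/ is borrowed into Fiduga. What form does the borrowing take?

Substitution: /k/ → /d/, /f/ → /ŋ/, /s/ → /g/, giving /odŋgowzə/.
The consonants /d/, /ŋ/, /w/ cannot be parsed into a legal (C)V(N) syllable (only a nasal (/m/, /n/, or /ŋ/) is licensed in coda position; onsets are limited to one consonant).
Inserting the epenthetic vowel yields /d/ → /do/, /ŋ/ → /ŋo/, /w/ → /wo/.

odoŋogowozə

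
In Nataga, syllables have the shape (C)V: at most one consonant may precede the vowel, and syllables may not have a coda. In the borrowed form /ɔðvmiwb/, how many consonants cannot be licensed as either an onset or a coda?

Syllabifying with onset maximization leaves /ð/, /v/, /w/, /b/ stranded (no codas are permitted; onsets are limited to one consonant).

4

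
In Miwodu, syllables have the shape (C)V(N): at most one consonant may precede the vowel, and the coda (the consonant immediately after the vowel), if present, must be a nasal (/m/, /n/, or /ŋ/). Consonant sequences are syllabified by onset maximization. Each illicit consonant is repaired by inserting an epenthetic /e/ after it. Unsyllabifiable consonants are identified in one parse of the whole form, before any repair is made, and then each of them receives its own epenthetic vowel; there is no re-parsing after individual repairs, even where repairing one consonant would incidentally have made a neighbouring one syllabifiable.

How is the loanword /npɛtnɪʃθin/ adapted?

nepɛtenɪʃeθin

The consonants /n/, /t/, /ʃ/ cannot be parsed into a legal (C)V(N) syllable (only a nasal (/m/, /n/, or /ŋ/) is licensed in coda position; onsets are limited to one consonant).
Inserting the epenthetic vowel yields /n/ → /ne/, /t/ → /te/, /ʃ/ → /ʃe/.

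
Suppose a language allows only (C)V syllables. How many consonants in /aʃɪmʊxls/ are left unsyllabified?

3

The consonants /x/, /l/, /s/ cannot be parsed into a legal (C)V syllable (no codas are permitted; onsets are limited to one consonant).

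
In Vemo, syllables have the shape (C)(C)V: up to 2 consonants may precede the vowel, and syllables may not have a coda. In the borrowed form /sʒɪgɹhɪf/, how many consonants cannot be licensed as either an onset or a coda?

2

Syllabifying with onset maximization leaves /g/, /f/ stranded (no codas are permitted; onsets may contain at most 2 consonants).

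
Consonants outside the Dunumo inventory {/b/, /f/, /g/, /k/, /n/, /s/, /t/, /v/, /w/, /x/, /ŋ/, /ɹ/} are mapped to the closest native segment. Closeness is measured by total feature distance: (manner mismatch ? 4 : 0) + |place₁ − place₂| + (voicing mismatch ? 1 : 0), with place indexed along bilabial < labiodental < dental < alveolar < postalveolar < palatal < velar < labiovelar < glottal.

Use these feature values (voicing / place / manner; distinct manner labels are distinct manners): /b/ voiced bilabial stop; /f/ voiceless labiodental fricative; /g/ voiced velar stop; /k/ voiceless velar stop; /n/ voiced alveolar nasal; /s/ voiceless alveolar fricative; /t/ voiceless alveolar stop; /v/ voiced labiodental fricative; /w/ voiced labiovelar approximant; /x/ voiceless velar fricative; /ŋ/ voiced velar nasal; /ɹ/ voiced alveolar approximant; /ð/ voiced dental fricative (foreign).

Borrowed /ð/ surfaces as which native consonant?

v

/v/ is closest: same manner (fricative), place distance 1 (dental→labiodental), same voicing; total 1. Next closest is /f/ at distance 2.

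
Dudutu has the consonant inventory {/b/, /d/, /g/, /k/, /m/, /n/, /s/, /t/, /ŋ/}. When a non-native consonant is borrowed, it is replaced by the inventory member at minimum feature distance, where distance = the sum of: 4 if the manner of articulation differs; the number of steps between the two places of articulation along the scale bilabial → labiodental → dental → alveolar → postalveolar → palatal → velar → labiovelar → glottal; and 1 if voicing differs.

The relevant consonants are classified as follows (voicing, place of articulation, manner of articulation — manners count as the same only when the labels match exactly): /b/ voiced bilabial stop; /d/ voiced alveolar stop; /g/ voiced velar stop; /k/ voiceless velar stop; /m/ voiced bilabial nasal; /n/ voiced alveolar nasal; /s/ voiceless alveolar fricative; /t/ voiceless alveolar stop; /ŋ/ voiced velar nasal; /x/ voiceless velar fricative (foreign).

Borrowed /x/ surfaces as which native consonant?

s

/s/ is closest: same manner (fricative), place distance 3 (velar→alveolar), same voicing; total 3. Next closest is /k/ at distance 4.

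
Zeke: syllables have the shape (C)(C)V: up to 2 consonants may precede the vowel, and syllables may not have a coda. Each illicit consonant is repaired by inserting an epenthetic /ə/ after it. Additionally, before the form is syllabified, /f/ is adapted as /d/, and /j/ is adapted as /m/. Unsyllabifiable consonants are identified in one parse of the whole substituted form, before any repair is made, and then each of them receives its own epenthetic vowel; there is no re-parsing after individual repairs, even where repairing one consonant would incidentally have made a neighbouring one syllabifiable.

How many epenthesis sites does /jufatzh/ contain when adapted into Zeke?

3

After substitution the input is /mudatzh/.
The unsyllabifiable consonants are /t/, /z/, /h/; each receives one epenthetic vowel.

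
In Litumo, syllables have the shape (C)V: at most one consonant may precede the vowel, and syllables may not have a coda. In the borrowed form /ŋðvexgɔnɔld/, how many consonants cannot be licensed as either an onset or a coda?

Syllabifying with onset maximization leaves /ŋ/, /ð/, /x/, /l/, /d/ stranded (no codas are permitted; onsets are limited to one consonant).

5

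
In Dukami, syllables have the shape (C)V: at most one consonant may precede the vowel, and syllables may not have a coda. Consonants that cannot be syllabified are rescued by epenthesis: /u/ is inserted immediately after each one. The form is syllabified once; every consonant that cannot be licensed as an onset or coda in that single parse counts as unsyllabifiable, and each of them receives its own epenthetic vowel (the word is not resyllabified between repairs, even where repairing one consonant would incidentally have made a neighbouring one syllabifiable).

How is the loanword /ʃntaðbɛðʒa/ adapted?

Under (C)V, the unsyllabifiable consonants are /ʃ/, /n/, /ð/, /ð/ (no codas are permitted; onsets are limited to one consonant).
Inserting the epenthetic vowel yields /ʃ/ → /ʃu/, /n/ → /nu/, /ð/ → /ðu/, /ð/ → /ðu/.

ʃunutaðubɛðuʒa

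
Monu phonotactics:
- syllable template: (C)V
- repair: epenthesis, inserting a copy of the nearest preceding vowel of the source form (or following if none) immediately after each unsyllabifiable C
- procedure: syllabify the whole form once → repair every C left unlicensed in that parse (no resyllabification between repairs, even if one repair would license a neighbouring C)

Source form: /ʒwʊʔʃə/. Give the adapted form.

ʒʊwʊʔʊʃə

Under (C)V, the unsyllabifiable consonants are /ʒ/, /ʔ/ (no codas are permitted; onsets are limited to one consonant).
Each unlicensed consonant becomes the onset of a new syllable: /ʒ/ → /ʒʊ/, /ʔ/ → /ʔʊ/.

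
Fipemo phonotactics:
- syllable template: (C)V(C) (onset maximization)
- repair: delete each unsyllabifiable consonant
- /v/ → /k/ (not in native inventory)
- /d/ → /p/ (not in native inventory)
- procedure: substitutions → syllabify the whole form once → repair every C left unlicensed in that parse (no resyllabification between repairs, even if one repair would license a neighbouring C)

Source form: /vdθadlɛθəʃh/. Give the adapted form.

Substitution: /v/ → /k/, /d/ → /p/, giving /kpθaplɛθəʃh/.
Syllabifying with onset maximization leaves /k/, /p/, /h/ stranded (at most one coda consonant is licensed; onsets are limited to one consonant).
Each unlicensed consonant is deleted: /k/, /p/, /h/.

θaplɛθəʃ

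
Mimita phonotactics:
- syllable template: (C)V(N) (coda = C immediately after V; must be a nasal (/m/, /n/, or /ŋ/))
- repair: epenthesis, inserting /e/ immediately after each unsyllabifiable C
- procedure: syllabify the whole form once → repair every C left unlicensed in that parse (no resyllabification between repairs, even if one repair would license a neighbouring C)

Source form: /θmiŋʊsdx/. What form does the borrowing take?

θemiŋʊsedexe

Syllabifying with onset maximization leaves /θ/, /s/, /d/, /x/ stranded (only a nasal (/m/, /n/, or /ŋ/) is licensed in coda position; onsets are limited to one consonant).
Inserting the epenthetic vowel yields /θ/ → /θe/, /s/ → /se/, /d/ → /de/, /x/ → /xe/.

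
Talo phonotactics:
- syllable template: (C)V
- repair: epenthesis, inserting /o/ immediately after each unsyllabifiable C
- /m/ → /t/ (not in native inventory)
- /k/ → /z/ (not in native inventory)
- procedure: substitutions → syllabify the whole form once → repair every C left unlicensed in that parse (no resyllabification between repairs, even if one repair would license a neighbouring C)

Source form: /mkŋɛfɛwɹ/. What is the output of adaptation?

tozoŋɛfɛwoɹo

Substitution: /m/ → /t/, /k/ → /z/, giving /tzŋɛfɛwɹ/.
Under (C)V, the unsyllabifiable consonants are /t/, /z/, /w/, /ɹ/ (no codas are permitted; onsets are limited to one consonant).
Epenthesis after each stranded consonant: /t/ → /to/, /z/ → /zo/, /w/ → /wo/, /ɹ/ → /ɹo/.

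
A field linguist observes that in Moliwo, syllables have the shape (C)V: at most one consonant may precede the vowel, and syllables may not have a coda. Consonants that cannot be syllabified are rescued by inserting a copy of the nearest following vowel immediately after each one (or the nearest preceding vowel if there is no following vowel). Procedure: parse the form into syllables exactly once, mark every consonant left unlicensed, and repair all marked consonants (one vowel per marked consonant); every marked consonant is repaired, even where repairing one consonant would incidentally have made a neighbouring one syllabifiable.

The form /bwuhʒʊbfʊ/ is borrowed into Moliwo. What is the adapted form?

The consonants /b/, /h/, /b/ cannot be parsed into a legal (C)V syllable (no codas are permitted; onsets are limited to one consonant).
Each unlicensed consonant becomes the onset of a new syllable: /b/ → /bu/, /h/ → /hʊ/, /b/ → /bʊ/.

buwuhʊʒʊbʊfʊ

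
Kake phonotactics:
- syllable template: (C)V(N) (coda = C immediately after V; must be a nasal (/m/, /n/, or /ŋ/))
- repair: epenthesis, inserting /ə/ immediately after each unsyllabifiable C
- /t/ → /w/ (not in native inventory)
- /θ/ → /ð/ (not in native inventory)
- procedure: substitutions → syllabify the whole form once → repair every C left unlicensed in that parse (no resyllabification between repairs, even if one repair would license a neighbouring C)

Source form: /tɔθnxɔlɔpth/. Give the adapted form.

wɔðənəxɔlɔpəwəhə

Substitution: /t/ → /w/, /θ/ → /ð/, giving /wɔðnxɔlɔpwh/.
Syllabifying with onset maximization leaves /ð/, /n/, /p/, /w/, /h/ stranded (only a nasal (/m/, /n/, or /ŋ/) is licensed in coda position; onsets are limited to one consonant).
Inserting the epenthetic vowel yields /ð/ → /ðə/, /n/ → /nə/, /p/ → /pə/, /w/ → /wə/, /h/ → /hə/.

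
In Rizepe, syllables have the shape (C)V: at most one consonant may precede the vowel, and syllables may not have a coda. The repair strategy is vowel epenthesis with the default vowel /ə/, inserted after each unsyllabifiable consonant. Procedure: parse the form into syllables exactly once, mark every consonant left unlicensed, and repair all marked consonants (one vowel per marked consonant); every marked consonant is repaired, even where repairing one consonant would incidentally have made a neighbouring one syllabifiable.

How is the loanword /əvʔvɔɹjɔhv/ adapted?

əvəʔəvɔɹəjɔhəvə

Syllabifying with onset maximization leaves /v/, /ʔ/, /ɹ/, /h/, /v/ stranded (no codas are permitted; onsets are limited to one consonant).
Each unlicensed consonant becomes the onset of a new syllable: /v/ → /və/, /ʔ/ → /ʔə/, /ɹ/ → /ɹə/, /h/ → /hə/, /v/ → /və/.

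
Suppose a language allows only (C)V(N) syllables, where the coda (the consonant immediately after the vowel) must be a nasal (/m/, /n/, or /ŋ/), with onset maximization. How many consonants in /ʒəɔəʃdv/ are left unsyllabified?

Syllabifying with onset maximization leaves /ʃ/, /d/, /v/ stranded (only a nasal (/m/, /n/, or /ŋ/) is licensed in coda position; onsets are limited to one consonant).

3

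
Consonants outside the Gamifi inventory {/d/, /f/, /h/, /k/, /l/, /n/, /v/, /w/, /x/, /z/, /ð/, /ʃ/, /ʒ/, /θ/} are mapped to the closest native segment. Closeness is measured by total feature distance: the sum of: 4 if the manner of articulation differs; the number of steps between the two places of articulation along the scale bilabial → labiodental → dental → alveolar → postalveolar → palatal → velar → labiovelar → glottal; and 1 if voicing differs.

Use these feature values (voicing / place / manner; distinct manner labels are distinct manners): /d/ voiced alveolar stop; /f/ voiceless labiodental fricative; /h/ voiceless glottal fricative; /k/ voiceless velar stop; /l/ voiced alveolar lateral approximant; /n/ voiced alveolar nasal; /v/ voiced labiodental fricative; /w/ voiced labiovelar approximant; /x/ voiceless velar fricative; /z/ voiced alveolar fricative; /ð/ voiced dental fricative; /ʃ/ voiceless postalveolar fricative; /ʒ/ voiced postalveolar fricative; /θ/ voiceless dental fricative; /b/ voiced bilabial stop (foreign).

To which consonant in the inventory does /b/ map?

d

/d/ is closest: same manner (stop), place distance 3 (bilabial→alveolar), same voicing; total 3. Next closest is /v/ at distance 5.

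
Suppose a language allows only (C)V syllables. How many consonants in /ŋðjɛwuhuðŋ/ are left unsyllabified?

Syllabifying with onset maximization leaves /ŋ/, /ð/, /ð/, /ŋ/ stranded (no codas are permitted; onsets are limited to one consonant).

4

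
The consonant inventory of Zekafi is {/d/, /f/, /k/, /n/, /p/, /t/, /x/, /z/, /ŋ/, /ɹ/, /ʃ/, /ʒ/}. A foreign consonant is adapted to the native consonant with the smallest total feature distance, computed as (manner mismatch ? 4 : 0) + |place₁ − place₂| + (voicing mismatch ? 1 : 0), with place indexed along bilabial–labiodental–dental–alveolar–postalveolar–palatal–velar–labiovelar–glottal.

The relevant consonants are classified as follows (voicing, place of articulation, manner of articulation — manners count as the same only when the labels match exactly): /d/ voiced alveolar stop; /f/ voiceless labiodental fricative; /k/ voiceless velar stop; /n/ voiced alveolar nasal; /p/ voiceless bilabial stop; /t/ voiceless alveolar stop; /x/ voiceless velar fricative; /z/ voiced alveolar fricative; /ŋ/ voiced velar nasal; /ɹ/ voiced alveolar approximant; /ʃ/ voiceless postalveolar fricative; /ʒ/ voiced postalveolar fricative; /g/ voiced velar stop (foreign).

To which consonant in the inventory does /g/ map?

k

/k/ is closest: same manner (stop), place distance 0 (velar→velar), voicing differs (+1); total 1. Next closest is /d/ at distance 3.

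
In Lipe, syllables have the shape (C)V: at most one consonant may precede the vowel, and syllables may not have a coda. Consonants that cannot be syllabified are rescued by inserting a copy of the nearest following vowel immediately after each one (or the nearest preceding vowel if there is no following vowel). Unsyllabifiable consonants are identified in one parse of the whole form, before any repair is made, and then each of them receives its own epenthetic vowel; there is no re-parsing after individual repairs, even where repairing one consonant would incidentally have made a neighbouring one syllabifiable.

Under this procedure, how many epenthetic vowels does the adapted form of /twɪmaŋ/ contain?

2

The unsyllabifiable consonants are /t/, /ŋ/; each receives one epenthetic vowel.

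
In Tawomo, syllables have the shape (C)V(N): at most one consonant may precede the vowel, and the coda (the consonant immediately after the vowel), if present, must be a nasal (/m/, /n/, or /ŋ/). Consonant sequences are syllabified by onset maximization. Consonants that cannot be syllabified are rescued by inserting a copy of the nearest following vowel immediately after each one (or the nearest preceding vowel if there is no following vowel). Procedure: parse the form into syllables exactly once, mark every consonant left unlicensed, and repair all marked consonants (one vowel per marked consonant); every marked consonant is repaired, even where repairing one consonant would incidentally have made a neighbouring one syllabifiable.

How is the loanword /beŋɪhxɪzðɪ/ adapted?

beŋɪhɪxɪzɪðɪ

The consonants /h/, /z/ cannot be parsed into a legal (C)V(N) syllable (only a nasal (/m/, /n/, or /ŋ/) is licensed in coda position; onsets are limited to one consonant).
Each unlicensed consonant becomes the onset of a new syllable: /h/ → /hɪ/, /z/ → /zɪ/.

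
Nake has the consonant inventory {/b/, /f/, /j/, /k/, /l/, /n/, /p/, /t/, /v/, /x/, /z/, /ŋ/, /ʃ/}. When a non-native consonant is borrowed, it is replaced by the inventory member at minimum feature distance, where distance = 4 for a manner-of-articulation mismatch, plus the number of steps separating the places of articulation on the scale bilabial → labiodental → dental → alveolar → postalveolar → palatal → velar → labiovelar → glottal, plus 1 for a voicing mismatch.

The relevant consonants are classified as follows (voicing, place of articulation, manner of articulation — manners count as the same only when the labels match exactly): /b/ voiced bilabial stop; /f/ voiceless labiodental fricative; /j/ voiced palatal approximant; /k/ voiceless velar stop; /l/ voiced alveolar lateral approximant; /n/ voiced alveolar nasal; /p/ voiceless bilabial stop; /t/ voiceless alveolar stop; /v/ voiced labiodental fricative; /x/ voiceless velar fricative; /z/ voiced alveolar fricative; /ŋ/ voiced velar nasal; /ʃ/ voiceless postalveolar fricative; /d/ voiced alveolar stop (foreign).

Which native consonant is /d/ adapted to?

t

/t/ is closest: same manner (stop), place distance 0 (alveolar→alveolar), voicing differs (+1); total 1. Next closest is /b/ at distance 3.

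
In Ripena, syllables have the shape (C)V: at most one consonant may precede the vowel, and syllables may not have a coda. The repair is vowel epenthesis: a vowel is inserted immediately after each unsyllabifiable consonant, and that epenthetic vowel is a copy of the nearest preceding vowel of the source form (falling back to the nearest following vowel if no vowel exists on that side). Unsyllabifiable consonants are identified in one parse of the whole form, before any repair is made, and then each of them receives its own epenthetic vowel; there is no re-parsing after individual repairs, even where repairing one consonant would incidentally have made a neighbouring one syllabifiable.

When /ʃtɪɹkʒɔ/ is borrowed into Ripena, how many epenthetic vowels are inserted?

3

The unsyllabifiable consonants are /ʃ/, /ɹ/, /k/; each receives one epenthetic vowel.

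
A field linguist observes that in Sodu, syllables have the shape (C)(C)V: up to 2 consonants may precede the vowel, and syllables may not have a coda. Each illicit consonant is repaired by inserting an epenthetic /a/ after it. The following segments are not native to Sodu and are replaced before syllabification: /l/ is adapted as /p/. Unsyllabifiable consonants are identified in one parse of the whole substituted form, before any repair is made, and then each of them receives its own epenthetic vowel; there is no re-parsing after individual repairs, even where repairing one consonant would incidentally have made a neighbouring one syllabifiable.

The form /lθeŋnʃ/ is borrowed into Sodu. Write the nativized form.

Substitution: /l/ → /p/, giving /pθeŋnʃ/.
Syllabifying with onset maximization leaves /ŋ/, /n/, /ʃ/ stranded (no codas are permitted; onsets may contain at most 2 consonants).
Inserting the epenthetic vowel yields /ŋ/ → /ŋa/, /n/ → /na/, /ʃ/ → /ʃa/.

pθeŋanaʃa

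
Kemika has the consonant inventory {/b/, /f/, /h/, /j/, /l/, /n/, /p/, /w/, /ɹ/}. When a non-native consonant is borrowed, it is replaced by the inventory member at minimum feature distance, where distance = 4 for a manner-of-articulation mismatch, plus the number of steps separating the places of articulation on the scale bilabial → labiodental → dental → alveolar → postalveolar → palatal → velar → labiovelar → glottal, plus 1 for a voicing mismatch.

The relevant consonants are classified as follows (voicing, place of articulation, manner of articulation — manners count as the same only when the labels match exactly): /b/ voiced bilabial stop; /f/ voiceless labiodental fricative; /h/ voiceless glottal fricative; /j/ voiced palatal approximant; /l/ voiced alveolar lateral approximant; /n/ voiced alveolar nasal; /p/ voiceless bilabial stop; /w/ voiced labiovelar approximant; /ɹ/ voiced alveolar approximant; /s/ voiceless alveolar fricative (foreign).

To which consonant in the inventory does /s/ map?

/f/ is closest: same manner (fricative), place distance 2 (alveolar→labiodental), same voicing; total 2. Next closest is /h/ at distance 5.

f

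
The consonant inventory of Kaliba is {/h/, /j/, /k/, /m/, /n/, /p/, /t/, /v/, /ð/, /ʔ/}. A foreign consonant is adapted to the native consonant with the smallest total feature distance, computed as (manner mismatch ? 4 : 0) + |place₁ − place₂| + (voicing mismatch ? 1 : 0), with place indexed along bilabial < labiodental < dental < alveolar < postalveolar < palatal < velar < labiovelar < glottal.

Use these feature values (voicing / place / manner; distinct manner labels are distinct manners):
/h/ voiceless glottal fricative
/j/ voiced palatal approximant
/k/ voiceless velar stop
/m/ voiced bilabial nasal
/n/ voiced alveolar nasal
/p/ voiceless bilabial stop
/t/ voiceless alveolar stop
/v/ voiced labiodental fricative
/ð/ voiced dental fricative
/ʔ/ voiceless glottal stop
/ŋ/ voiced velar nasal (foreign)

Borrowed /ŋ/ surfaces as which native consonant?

n

/n/ is closest: same manner (nasal), place distance 3 (velar→alveolar), same voicing; total 3. Next closest is /j/ at distance 5.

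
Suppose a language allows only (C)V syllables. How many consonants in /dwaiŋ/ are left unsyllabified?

Under (C)V, the unsyllabifiable consonants are /d/, /ŋ/ (no codas are permitted; onsets are limited to one consonant).

2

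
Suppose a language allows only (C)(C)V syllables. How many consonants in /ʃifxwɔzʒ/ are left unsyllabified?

The consonants /f/, /z/, /ʒ/ cannot be parsed into a legal (C)(C)V syllable (no codas are permitted; onsets may contain at most 2 consonants).

3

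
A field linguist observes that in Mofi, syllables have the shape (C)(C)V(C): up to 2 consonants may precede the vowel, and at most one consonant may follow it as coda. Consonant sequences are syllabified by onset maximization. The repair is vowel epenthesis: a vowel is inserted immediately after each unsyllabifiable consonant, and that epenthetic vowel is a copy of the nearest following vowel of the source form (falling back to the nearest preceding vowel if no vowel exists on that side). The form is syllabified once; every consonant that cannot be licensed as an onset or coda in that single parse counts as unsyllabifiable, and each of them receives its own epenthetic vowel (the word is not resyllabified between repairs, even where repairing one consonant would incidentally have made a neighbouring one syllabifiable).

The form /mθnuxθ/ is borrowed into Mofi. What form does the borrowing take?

Syllabifying with onset maximization leaves /m/, /θ/ stranded (at most one coda consonant is licensed; onsets may contain at most 2 consonants).
Each unlicensed consonant becomes the onset of a new syllable: /m/ → /mu/, /θ/ → /θu/.

muθnuxθu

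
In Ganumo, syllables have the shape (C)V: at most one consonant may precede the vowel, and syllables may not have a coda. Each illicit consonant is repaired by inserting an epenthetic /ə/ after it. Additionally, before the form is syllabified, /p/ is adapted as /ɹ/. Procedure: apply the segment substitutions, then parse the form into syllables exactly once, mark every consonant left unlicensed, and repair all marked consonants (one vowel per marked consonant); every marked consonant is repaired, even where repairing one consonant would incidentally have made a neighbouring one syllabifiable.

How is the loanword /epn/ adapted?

Substitution: /p/ → /ɹ/, giving /eɹn/.
Syllabifying with onset maximization leaves /ɹ/, /n/ stranded (no codas are permitted; onsets are limited to one consonant).
Epenthesis after each stranded consonant: /ɹ/ → /ɹə/, /n/ → /nə/.

eɹənə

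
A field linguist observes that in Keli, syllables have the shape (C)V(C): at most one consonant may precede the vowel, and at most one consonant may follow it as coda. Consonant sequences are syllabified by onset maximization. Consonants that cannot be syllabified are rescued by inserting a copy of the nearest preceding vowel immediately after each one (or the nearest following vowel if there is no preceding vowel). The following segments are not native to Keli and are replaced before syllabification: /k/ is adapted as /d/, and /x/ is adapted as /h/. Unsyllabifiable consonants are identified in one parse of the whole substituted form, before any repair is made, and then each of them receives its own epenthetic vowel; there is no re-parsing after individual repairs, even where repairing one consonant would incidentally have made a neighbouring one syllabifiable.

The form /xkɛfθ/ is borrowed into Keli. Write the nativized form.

Substitution: /x/ → /h/, /k/ → /d/, giving /hdɛfθ/.
Under (C)V(C), the unsyllabifiable consonants are /h/, /θ/ (at most one coda consonant is licensed; onsets are limited to one consonant).
Inserting the epenthetic vowel yields /h/ → /hɛ/, /θ/ → /θɛ/.

hɛdɛfθɛ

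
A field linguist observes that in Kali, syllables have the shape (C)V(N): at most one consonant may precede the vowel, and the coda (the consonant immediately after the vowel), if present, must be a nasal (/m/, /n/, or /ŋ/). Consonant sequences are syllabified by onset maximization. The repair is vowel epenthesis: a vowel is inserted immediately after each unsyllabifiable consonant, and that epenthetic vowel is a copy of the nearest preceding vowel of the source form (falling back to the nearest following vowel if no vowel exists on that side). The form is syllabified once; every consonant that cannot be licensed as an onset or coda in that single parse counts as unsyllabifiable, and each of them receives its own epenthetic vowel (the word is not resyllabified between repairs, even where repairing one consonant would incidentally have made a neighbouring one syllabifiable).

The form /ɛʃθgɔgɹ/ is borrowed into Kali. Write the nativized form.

Syllabifying with onset maximization leaves /ʃ/, /θ/, /g/, /ɹ/ stranded (only a nasal (/m/, /n/, or /ŋ/) is licensed in coda position; onsets are limited to one consonant).
Each unlicensed consonant becomes the onset of a new syllable: /ʃ/ → /ʃɛ/, /θ/ → /θɛ/, /g/ → /gɔ/, /ɹ/ → /ɹɔ/.

ɛʃɛθɛgɔgɔɹɔ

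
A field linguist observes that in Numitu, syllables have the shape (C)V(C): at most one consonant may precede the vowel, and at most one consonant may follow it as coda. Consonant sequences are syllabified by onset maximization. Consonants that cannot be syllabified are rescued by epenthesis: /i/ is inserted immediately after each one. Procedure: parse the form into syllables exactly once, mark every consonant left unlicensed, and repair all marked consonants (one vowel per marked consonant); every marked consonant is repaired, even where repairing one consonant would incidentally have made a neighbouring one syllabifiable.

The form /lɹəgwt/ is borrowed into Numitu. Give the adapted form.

liɹəgwiti

Under (C)V(C), the unsyllabifiable consonants are /l/, /w/, /t/ (at most one coda consonant is licensed; onsets are limited to one consonant).
Inserting the epenthetic vowel yields /l/ → /li/, /w/ → /wi/, /t/ → /ti/.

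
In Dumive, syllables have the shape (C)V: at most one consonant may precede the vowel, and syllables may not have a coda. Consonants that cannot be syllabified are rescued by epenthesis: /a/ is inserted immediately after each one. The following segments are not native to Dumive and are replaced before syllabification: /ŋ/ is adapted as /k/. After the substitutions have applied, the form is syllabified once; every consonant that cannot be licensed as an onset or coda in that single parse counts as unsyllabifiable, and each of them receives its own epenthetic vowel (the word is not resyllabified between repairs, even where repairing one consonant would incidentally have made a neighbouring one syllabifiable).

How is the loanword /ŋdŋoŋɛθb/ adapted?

Substitution: /ŋ/ → /k/, giving /kdkokɛθb/.
The consonants /k/, /d/, /θ/, /b/ cannot be parsed into a legal (C)V syllable (no codas are permitted; onsets are limited to one consonant).
Epenthesis after each stranded consonant: /k/ → /ka/, /d/ → /da/, /θ/ → /θa/, /b/ → /ba/.

kadakokɛθaba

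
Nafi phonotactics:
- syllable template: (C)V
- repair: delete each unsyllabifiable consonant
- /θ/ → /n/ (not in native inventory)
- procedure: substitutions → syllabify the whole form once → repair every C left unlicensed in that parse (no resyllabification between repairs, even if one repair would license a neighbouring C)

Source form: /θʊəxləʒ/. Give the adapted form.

nʊələ

Substitution: /θ/ → /n/, giving /nʊəxləʒ/.
Syllabifying with onset maximization leaves /x/, /ʒ/ stranded (no codas are permitted; onsets are limited to one consonant).
Deleting the stranded consonants removes /x/, /ʒ/.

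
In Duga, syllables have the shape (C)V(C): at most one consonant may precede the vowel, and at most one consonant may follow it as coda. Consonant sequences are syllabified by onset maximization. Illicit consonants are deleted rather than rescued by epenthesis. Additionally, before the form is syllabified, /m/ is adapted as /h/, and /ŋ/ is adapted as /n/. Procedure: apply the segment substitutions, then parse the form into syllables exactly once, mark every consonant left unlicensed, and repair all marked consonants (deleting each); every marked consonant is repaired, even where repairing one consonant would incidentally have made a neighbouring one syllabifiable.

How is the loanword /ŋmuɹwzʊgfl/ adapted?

huɹzʊg

Substitution: /ŋ/ → /n/, /m/ → /h/, giving /nhuɹwzʊgfl/.
The consonants /n/, /w/, /f/, /l/ cannot be parsed into a legal (C)V(C) syllable (at most one coda consonant is licensed; onsets are limited to one consonant).
Deleting the stranded consonants removes /n/, /w/, /f/, /l/.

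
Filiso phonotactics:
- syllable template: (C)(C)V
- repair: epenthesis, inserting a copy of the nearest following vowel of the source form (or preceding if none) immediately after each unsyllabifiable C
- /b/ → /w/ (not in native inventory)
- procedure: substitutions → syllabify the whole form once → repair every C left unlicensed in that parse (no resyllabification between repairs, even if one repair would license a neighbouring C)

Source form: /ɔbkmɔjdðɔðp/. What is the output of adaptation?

Substitution: /b/ → /w/, giving /ɔwkmɔjdðɔðp/.
Syllabifying with onset maximization leaves /w/, /j/, /ð/, /p/ stranded (no codas are permitted; onsets may contain at most 2 consonants).
Epenthesis after each stranded consonant: /w/ → /wɔ/, /j/ → /jɔ/, /ð/ → /ðɔ/, /p/ → /pɔ/.

ɔwɔkmɔjɔdðɔðɔpɔ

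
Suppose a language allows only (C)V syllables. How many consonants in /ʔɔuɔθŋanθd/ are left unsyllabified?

Syllabifying with onset maximization leaves /θ/, /n/, /θ/, /d/ stranded (no codas are permitted; onsets are limited to one consonant).

4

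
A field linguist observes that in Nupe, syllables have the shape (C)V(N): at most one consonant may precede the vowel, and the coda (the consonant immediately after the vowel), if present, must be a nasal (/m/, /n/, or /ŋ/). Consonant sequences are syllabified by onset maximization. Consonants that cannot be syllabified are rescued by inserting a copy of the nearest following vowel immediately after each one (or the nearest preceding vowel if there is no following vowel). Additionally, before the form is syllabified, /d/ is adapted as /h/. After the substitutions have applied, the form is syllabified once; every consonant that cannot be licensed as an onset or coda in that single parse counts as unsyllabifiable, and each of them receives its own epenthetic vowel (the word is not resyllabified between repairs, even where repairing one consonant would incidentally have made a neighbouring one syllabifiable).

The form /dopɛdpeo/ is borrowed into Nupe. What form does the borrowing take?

hopɛhepeo

Substitution: /d/ → /h/, giving /hopɛhpeo/.
The consonants /h/ cannot be parsed into a legal (C)V(N) syllable (only a nasal (/m/, /n/, or /ŋ/) is licensed in coda position; onsets are limited to one consonant).
Epenthesis after each stranded consonant: /h/ → /he/.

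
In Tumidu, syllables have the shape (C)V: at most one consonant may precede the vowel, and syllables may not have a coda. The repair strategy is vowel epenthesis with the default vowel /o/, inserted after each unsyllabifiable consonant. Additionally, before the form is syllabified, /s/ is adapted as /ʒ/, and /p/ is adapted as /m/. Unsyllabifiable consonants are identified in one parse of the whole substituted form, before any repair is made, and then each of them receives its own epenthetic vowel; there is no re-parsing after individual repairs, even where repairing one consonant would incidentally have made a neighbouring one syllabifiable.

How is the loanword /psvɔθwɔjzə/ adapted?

moʒovɔθowɔjozə

Substitution: /p/ → /m/, /s/ → /ʒ/, giving /mʒvɔθwɔjzə/.
Syllabifying with onset maximization leaves /m/, /ʒ/, /θ/, /j/ stranded (no codas are permitted; onsets are limited to one consonant).
Epenthesis after each stranded consonant: /m/ → /mo/, /ʒ/ → /ʒo/, /θ/ → /θo/, /j/ → /jo/.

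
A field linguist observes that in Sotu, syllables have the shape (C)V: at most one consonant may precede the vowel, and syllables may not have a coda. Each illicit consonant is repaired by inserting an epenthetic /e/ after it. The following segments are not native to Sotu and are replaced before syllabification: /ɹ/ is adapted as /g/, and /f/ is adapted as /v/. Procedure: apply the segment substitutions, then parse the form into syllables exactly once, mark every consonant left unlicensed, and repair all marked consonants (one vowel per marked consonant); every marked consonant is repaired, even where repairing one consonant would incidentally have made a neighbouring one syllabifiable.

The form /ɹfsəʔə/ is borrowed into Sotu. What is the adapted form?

gevesəʔə

Substitution: /ɹ/ → /g/, /f/ → /v/, giving /gvsəʔə/.
Under (C)V, the unsyllabifiable consonants are /g/, /v/ (no codas are permitted; onsets are limited to one consonant).
Inserting the epenthetic vowel yields /g/ → /ge/, /v/ → /ve/.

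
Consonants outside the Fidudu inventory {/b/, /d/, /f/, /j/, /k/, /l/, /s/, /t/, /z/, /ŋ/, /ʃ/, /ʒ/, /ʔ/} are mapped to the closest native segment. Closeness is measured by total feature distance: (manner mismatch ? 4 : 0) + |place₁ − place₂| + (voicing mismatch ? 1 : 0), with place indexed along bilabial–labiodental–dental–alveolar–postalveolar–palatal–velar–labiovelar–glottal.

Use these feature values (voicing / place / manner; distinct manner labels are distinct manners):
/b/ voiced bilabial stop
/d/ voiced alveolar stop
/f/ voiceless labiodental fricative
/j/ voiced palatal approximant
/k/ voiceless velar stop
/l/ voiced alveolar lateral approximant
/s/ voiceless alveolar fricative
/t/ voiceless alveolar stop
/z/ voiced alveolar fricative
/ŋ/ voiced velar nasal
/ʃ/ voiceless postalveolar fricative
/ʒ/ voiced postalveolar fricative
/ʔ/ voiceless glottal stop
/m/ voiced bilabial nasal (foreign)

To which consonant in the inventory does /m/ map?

/b/ is closest: manner differs (nasal→stop, +4), place distance 0 (bilabial→bilabial), same voicing; total 4. Next closest is /f/ at distance 6.

b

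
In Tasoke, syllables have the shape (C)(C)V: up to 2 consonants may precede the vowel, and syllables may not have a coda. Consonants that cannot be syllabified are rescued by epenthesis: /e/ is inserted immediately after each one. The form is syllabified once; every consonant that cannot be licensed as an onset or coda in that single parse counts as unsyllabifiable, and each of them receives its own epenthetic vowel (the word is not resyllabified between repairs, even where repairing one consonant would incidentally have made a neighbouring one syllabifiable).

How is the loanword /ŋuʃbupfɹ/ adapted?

ŋuʃbupefeɹe

Syllabifying with onset maximization leaves /p/, /f/, /ɹ/ stranded (no codas are permitted; onsets may contain at most 2 consonants).
Epenthesis after each stranded consonant: /p/ → /pe/, /f/ → /fe/, /ɹ/ → /ɹe/.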